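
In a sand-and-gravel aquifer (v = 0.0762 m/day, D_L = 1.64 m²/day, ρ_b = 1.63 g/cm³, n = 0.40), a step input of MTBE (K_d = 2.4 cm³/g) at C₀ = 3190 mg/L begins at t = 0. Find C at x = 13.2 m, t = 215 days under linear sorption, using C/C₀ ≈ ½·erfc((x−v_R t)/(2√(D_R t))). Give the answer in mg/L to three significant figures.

Retardation factor R = 1 + ρ_b·K_d/n = 1 + 1.63 × 2.4/0.40 = 10.78.
Sorption retards both mechanisms: v_R = v/R = 0.007069 m/day, D_R = D/R = 0.1521 m²/day.
v_R·t = 0.007069 × 215 = 1.519835 m; 2√(D_R t) = 11.44 m; argument = (13.2 − 1.519835)/11.44 = 1.021.
C = C₀ × ½·erfc(1.021) = 3190 × 0.07438 = 237 mg/L.

237 mg/L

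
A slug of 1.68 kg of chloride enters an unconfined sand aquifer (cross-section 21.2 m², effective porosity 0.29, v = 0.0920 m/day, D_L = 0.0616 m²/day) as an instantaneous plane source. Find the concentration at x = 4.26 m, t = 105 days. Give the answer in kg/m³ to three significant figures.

For an instantaneous plane source, C(x,t) = M/(n_e·A·√(4πDt)) · exp(−(x−vt)²/(4Dt)), with n_e·A the pore (flow) area.
Plume center vt = 0.0920 × 105 = 9.66 m, so the well at 4.26 m is 5.4 m upgradient of the peak.
√(4πDt) = 9.016 m, giving peak height M/(n_e·A·√(4πDt)) = 1.68/(0.29 × 21.2 × 9.016) = 0.03031 kg/m³.
(x−vt)²/(4Dt) = (-5.4)²/(4 × 0.0616 × 105) = 1.127; exp(−1.127) = 0.3240.
C = 0.03031 × 0.3240 = 0.00982 kg/m³.

0.00982 kg/m³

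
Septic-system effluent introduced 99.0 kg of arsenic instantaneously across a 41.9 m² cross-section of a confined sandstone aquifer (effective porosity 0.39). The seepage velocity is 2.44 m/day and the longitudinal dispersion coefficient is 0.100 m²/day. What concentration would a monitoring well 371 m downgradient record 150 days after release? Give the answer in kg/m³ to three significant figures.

For an instantaneous plane source, C(x,t) = M/(n_e·A·√(4πDt)) · exp(−(x−vt)²/(4Dt)), with n_e·A the pore (flow) area.
Plume center vt = 2.44 × 150 = 366 m, so the well at 371 m is 5 m downgradient of the peak.
√(4πDt) = 13.73 m, giving peak height M/(n_e·A·√(4πDt)) = 99.0/(0.39 × 41.9 × 13.73) = 0.4413 kg/m³.
(x−vt)²/(4Dt) = (5)²/(4 × 0.100 × 150) = 0.4167; exp(−0.4167) = 0.6592.
C = 0.4413 × 0.6592 = 0.291 kg/m³.

0.291 kg/m³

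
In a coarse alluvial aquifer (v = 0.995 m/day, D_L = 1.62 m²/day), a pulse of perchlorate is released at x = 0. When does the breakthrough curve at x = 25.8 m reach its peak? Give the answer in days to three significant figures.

For the 1D instantaneous-source solution, setting ∂C/∂t = 0 at fixed x gives v²t² + 2Dt − x² = 0, so t = (√(D² + v²x²) − D)/v².
√(D² + v²x²) = √(1.62² + 0.995² × 25.8²) = 25.72; v² = 0.990025.
t = (25.72 − 1.62)/0.990025 = 24.3 days (vs. the pure-advection estimate x/v = 25.9 d).

24.3 days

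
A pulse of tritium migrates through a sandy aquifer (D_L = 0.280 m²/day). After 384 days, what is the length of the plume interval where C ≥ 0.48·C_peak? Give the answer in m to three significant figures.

35.5 m

The plume is Gaussian with σ = √(2Dt) = √(2 × 0.280 × 384) = 14.66 m.
C/C_peak = exp(−Δx²/(2σ²)) = 0.48 ⇒ Δx = σ·√(−2 ln 0.48) = 14.66 × 1.212 = 17.77 m.
Width = 2Δx = 35.5 m.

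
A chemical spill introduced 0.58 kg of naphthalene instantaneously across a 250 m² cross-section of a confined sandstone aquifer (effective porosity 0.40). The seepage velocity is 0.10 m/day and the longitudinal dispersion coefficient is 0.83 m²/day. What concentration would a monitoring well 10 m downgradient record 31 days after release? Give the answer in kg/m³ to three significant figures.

For an instantaneous plane source, C(x,t) = M/(n_e·A·√(4πDt)) · exp(−(x−vt)²/(4Dt)), with n_e·A the pore (flow) area.
Plume center vt = 0.10 × 31 = 3.1 m, so the well at 10 m is 6.9 m downgradient of the peak.
√(4πDt) = 17.98 m, giving peak height M/(n_e·A·√(4πDt)) = 0.58/(0.40 × 250 × 17.98) = 0.0003226 kg/m³.
(x−vt)²/(4Dt) = (6.9)²/(4 × 0.83 × 31) = 0.4626; exp(−0.4626) = 0.6296.
C = 0.0003226 × 0.6296 = 0.000203 kg/m³.

0.000203 kg/m³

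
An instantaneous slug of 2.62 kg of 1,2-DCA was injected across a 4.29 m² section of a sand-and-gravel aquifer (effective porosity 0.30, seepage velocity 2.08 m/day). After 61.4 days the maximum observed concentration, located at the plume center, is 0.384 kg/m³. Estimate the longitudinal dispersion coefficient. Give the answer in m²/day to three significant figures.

0.0364 m²/day

At the plume center C_max = M/(n_e·A·√(4πDt)), so D = M²/(4πt·(n_e·A·C_max)²).
n_e·A·C_max = 0.30 × 4.29 × 0.384 = 0.4942 kg/m.
D = 2.62²/(4π × 61.4 × 0.4942²) = 0.0364 m²/day.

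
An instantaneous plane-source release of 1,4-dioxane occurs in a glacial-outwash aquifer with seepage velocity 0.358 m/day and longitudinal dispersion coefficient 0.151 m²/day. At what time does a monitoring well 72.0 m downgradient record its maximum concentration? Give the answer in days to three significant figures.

For the 1D instantaneous-source solution, setting ∂C/∂t = 0 at fixed x gives v²t² + 2Dt − x² = 0, so t = (√(D² + v²x²) − D)/v².
√(D² + v²x²) = √(0.151² + 0.358² × 72.0²) = 25.78; v² = 0.128164.
t = (25.78 − 0.151)/0.128164 = 200 days (vs. the pure-advection estimate x/v = 201 d).

200 days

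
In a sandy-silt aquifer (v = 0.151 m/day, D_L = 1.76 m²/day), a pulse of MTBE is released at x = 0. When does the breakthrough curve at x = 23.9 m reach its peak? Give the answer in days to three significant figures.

98.9 days

For the 1D instantaneous-source solution, setting ∂C/∂t = 0 at fixed x gives v²t² + 2Dt − x² = 0, so t = (√(D² + v²x²) − D)/v².
√(D² + v²x²) = √(1.76² + 0.151² × 23.9²) = 4.015; v² = 0.022801.
t = (4.015 − 1.76)/0.022801 = 98.9 days (vs. the pure-advection estimate x/v = 158 d).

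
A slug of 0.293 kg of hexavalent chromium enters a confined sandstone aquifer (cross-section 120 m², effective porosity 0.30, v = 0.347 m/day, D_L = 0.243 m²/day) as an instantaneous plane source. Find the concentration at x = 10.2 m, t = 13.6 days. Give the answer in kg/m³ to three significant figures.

For an instantaneous plane source, C(x,t) = M/(n_e·A·√(4πDt)) · exp(−(x−vt)²/(4Dt)), with n_e·A the pore (flow) area.
Plume center vt = 0.347 × 13.6 = 4.7192 m, so the well at 10.2 m is 5.4808 m downgradient of the peak.
√(4πDt) = 6.444 m, giving peak height M/(n_e·A·√(4πDt)) = 0.293/(0.30 × 120 × 6.444) = 0.001263 kg/m³.
(x−vt)²/(4Dt) = (5.4808)²/(4 × 0.243 × 13.6) = 2.272; exp(−2.272) = 0.1031.
C = 0.001263 × 0.1031 = 0.000130 kg/m³.

0.000130 kg/m³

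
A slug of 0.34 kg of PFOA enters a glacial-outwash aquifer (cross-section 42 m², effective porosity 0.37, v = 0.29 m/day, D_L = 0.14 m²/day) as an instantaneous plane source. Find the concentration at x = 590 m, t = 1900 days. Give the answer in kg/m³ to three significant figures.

9.06e-05 kg/m³

For an instantaneous plane source, C(x,t) = M/(n_e·A·√(4πDt)) · exp(−(x−vt)²/(4Dt)), with n_e·A the pore (flow) area.
Plume center vt = 0.29 × 1900 = 551 m, so the well at 590 m is 39 m downgradient of the peak.
√(4πDt) = 57.82 m, giving peak height M/(n_e·A·√(4πDt)) = 0.34/(0.37 × 42 × 57.82) = 0.0003784 kg/m³.
(x−vt)²/(4Dt) = (39)²/(4 × 0.14 × 1900) = 1.430; exp(−1.430) = 0.2393.
C = 0.0003784 × 0.2393 = 9.06e-05 kg/m³.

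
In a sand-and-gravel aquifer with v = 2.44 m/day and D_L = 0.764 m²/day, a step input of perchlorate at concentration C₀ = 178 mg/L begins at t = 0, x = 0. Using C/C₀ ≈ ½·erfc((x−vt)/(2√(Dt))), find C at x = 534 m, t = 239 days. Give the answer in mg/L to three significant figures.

177 mg/L

For a continuous step input, C/C₀ ≈ ½·erfc((x−vt)/(2√(Dt))).
vt = 2.44 × 239 = 583.16 m and 2√(Dt) = 2√(0.764 × 239) = 27.03 m.
Argument (x−vt)/(2√(Dt)) = (534 − 583.16)/27.03 = -1.819; ½·erfc(-1.819) = 0.9950.
C = 178 × 0.9950 = 177 mg/L.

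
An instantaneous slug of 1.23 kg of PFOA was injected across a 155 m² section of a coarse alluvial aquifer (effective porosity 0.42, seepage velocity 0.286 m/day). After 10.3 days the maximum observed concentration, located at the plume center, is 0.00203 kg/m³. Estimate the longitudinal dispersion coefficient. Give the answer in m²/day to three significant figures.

At the plume center C_max = M/(n_e·A·√(4πDt)), so D = M²/(4πt·(n_e·A·C_max)²).
n_e·A·C_max = 0.42 × 155 × 0.00203 = 0.1322 kg/m.
D = 1.23²/(4π × 10.3 × 0.1322²) = 0.669 m²/day.

0.669 m²/day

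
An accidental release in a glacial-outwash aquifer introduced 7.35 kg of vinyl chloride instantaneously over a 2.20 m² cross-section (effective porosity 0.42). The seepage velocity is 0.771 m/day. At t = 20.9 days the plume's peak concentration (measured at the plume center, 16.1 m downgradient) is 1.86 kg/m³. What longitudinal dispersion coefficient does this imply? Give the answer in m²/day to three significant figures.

At the plume center C_max = M/(n_e·A·√(4πDt)), so D = M²/(4πt·(n_e·A·C_max)²).
n_e·A·C_max = 0.42 × 2.20 × 1.86 = 1.719 kg/m.
D = 7.35²/(4π × 20.9 × 1.719²) = 0.0696 m²/day.

0.0696 m²/day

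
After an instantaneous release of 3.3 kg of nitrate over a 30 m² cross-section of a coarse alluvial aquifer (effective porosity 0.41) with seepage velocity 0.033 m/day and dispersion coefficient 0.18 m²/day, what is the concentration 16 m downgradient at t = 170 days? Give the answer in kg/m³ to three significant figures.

For an instantaneous plane source, C(x,t) = M/(n_e·A·√(4πDt)) · exp(−(x−vt)²/(4Dt)), with n_e·A the pore (flow) area.
Plume center vt = 0.033 × 170 = 5.61 m, so the well at 16 m is 10.39 m downgradient of the peak.
√(4πDt) = 19.61 m, giving peak height M/(n_e·A·√(4πDt)) = 3.3/(0.41 × 30 × 19.61) = 0.01368 kg/m³.
(x−vt)²/(4Dt) = (10.39)²/(4 × 0.18 × 170) = 0.8820; exp(−0.8820) = 0.4140.
C = 0.01368 × 0.4140 = 0.00566 kg/m³.

0.00566 kg/m³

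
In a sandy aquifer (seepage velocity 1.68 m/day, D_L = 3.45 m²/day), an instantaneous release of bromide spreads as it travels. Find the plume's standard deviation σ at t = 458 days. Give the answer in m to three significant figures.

56.2 m

Dispersive spreading gives a Gaussian with σ² = 2Dt; advection only shifts the center.
σ = √(2 × 3.45 × 458) = 56.2 m.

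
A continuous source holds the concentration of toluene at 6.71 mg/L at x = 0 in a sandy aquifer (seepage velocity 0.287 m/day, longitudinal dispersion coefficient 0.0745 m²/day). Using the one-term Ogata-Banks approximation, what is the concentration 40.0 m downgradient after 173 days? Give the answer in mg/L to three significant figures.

6.52 mg/L

For a continuous step input, C/C₀ ≈ ½·erfc((x−vt)/(2√(Dt))).
vt = 0.287 × 173 = 49.651 m and 2√(Dt) = 2√(0.0745 × 173) = 7.180 m.
Argument (x−vt)/(2√(Dt)) = (40.0 − 49.651)/7.180 = -1.344; ½·erfc(-1.344) = 0.9713.
C = 6.71 × 0.9713 = 6.52 mg/L.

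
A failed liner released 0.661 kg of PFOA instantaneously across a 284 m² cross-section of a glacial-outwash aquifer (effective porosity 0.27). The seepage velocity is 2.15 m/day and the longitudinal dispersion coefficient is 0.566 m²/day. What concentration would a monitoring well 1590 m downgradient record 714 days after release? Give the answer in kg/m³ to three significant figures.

For an instantaneous plane source, C(x,t) = M/(n_e·A·√(4πDt)) · exp(−(x−vt)²/(4Dt)), with n_e·A the pore (flow) area.
Plume center vt = 2.15 × 714 = 1535.1 m, so the well at 1590 m is 54.9 m downgradient of the peak.
√(4πDt) = 71.26 m, giving peak height M/(n_e·A·√(4πDt)) = 0.661/(0.27 × 284 × 71.26) = 0.0001210 kg/m³.
(x−vt)²/(4Dt) = (54.9)²/(4 × 0.566 × 714) = 1.865; exp(−1.865) = 0.1549.
C = 0.0001210 × 0.1549 = 1.87e-05 kg/m³.

1.87e-05 kg/m³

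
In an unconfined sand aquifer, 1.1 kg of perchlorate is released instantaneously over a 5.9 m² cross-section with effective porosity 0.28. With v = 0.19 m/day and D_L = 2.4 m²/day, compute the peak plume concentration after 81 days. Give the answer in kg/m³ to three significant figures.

The peak of an instantaneous 1D plume sits at x = vt; there the Gaussian factor is 1 and C_max = M/(n_e·A·√(4πDt)), where n_e·A is the pore area the mass is dissolved in.
√(4πDt) = √(4π × 2.4 × 81) = 49.43 m, so C_max = 1.1/(0.28 × 5.9 × 49.43) = 0.0135 kg/m³.

0.0135 kg/m³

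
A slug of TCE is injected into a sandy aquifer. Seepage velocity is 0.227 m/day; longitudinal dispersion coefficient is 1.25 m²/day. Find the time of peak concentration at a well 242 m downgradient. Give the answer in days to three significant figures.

1040 days

For the 1D instantaneous-source solution, setting ∂C/∂t = 0 at fixed x gives v²t² + 2Dt − x² = 0, so t = (√(D² + v²x²) − D)/v².
√(D² + v²x²) = √(1.25² + 0.227² × 242²) = 54.95; v² = 0.051529.
t = (54.95 − 1.25)/0.051529 = 1040 days (vs. the pure-advection estimate x/v = 1070 d).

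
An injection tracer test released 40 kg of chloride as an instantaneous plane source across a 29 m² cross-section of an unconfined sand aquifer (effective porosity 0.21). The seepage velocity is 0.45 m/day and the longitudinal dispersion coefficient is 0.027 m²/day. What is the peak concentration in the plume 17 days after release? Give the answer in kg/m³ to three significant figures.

The peak of an instantaneous 1D plume sits at x = vt; there the Gaussian factor is 1 and C_max = M/(n_e·A·√(4πDt)), where n_e·A is the pore area the mass is dissolved in.
√(4πDt) = √(4π × 0.027 × 17) = 2.402 m, so C_max = 40/(0.21 × 29 × 2.402) = 2.73 kg/m³.

2.73 kg/m³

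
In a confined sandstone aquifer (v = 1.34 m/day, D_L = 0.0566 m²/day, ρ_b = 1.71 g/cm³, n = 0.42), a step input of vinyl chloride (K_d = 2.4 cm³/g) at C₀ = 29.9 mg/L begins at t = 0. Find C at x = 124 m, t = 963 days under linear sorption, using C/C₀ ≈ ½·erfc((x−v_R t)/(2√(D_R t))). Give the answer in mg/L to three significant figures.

Retardation factor R = 1 + ρ_b·K_d/n = 1 + 1.71 × 2.4/0.42 = 10.77.
Sorption retards both mechanisms: v_R = v/R = 0.1244 m/day, D_R = D/R = 0.005255 m²/day.
v_R·t = 0.1244 × 963 = 119.7972 m; 2√(D_R t) = 4.499 m; argument = (124 − 119.7972)/4.499 = 0.9342.
C = C₀ × ½·erfc(0.9342) = 29.9 × 0.09322 = 2.79 mg/L.

2.79 mg/L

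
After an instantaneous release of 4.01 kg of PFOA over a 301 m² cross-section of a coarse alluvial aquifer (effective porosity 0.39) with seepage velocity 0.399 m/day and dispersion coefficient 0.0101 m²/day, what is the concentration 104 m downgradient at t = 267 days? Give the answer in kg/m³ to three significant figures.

0.00324 kg/m³

For an instantaneous plane source, C(x,t) = M/(n_e·A·√(4πDt)) · exp(−(x−vt)²/(4Dt)), with n_e·A the pore (flow) area.
Plume center vt = 0.399 × 267 = 106.533 m, so the well at 104 m is 2.533 m upgradient of the peak.
√(4πDt) = 5.821 m, giving peak height M/(n_e·A·√(4πDt)) = 4.01/(0.39 × 301 × 5.821) = 0.005868 kg/m³.
(x−vt)²/(4Dt) = (-2.533)²/(4 × 0.0101 × 267) = 0.5948; exp(−0.5948) = 0.5517.
C = 0.005868 × 0.5517 = 0.00324 kg/m³.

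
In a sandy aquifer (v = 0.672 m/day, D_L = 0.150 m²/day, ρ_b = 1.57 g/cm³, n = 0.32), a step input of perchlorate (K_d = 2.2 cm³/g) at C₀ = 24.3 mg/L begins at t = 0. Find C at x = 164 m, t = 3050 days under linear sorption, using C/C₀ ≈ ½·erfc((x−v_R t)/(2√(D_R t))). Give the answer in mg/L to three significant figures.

21.1 mg/L

Retardation factor R = 1 + ρ_b·K_d/n = 1 + 1.57 × 2.2/0.32 = 11.79.
Sorption retards both mechanisms: v_R = v/R = 0.05700 m/day, D_R = D/R = 0.01272 m²/day.
v_R·t = 0.05700 × 3050 = 173.85 m; 2√(D_R t) = 12.46 m; argument = (164 − 173.85)/12.46 = -0.7905.
C = C₀ × ½·erfc(-0.7905) = 24.3 × 0.8682 = 21.1 mg/L.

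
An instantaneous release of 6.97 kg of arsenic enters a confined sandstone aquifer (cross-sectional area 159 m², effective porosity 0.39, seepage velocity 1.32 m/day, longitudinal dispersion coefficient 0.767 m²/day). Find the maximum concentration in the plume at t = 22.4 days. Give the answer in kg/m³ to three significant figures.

The peak of an instantaneous 1D plume sits at x = vt; there the Gaussian factor is 1 and C_max = M/(n_e·A·√(4πDt)), where n_e·A is the pore area the mass is dissolved in.
√(4πDt) = √(4π × 0.767 × 22.4) = 14.69 m, so C_max = 6.97/(0.39 × 159 × 14.69) = 0.00765 kg/m³.

0.00765 kg/m³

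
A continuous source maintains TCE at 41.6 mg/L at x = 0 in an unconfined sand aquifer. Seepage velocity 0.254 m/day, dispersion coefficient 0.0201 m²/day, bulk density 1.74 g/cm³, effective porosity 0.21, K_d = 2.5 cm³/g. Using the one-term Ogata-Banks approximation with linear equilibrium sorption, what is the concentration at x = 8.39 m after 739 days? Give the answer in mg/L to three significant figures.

Retardation factor R = 1 + ρ_b·K_d/n = 1 + 1.74 × 2.5/0.21 = 21.71.
Sorption retards both mechanisms: v_R = v/R = 0.01170 m/day, D_R = D/R = 0.0009258 m²/day.
v_R·t = 0.01170 × 739 = 8.6463 m; 2√(D_R t) = 1.654 m; argument = (8.39 − 8.6463)/1.654 = -0.1550.
C = C₀ × ½·erfc(-0.1550) = 41.6 × 0.5868 = 24.4 mg/L.

24.4 mg/L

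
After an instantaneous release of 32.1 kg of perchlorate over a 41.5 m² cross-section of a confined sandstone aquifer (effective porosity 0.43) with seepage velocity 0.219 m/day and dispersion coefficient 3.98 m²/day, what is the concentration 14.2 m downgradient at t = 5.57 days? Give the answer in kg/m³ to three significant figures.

For an instantaneous plane source, C(x,t) = M/(n_e·A·√(4πDt)) · exp(−(x−vt)²/(4Dt)), with n_e·A the pore (flow) area.
Plume center vt = 0.219 × 5.57 = 1.21983 m, so the well at 14.2 m is 12.98017 m downgradient of the peak.
√(4πDt) = 16.69 m, giving peak height M/(n_e·A·√(4πDt)) = 32.1/(0.43 × 41.5 × 16.69) = 0.1078 kg/m³.
(x−vt)²/(4Dt) = (12.98017)²/(4 × 3.98 × 5.57) = 1.900; exp(−1.900) = 0.1496.
C = 0.1078 × 0.1496 = 0.0161 kg/m³.

0.0161 kg/m³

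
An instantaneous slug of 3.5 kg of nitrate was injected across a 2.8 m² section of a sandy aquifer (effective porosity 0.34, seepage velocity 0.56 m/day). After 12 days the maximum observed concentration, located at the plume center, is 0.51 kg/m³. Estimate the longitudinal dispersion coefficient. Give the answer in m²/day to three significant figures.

At the plume center C_max = M/(n_e·A·√(4πDt)), so D = M²/(4πt·(n_e·A·C_max)²).
n_e·A·C_max = 0.34 × 2.8 × 0.51 = 0.4855 kg/m.
D = 3.5²/(4π × 12 × 0.4855²) = 0.345 m²/day.

0.345 m²/day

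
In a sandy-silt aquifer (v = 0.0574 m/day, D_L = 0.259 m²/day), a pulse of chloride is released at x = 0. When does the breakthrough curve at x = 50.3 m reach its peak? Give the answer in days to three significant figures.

801 days

For the 1D instantaneous-source solution, setting ∂C/∂t = 0 at fixed x gives v²t² + 2Dt − x² = 0, so t = (√(D² + v²x²) − D)/v².
√(D² + v²x²) = √(0.259² + 0.0574² × 50.3²) = 2.899; v² = 0.00329476.
t = (2.899 − 0.259)/0.00329476 = 801 days (vs. the pure-advection estimate x/v = 876 d).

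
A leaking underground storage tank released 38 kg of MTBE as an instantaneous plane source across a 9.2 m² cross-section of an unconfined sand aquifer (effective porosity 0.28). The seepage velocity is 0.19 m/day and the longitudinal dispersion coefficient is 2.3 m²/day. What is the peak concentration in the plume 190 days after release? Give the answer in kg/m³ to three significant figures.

The peak of an instantaneous 1D plume sits at x = vt; there the Gaussian factor is 1 and C_max = M/(n_e·A·√(4πDt)), where n_e·A is the pore area the mass is dissolved in.
√(4πDt) = √(4π × 2.3 × 190) = 74.10 m, so C_max = 38/(0.28 × 9.2 × 74.10) = 0.199 kg/m³.

0.199 kg/m³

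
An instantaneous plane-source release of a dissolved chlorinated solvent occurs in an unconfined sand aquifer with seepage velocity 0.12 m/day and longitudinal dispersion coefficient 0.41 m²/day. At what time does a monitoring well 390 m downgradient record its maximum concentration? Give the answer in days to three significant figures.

For the 1D instantaneous-source solution, setting ∂C/∂t = 0 at fixed x gives v²t² + 2Dt − x² = 0, so t = (√(D² + v²x²) − D)/v².
√(D² + v²x²) = √(0.41² + 0.12² × 390²) = 46.80; v² = 0.0144.
t = (46.80 − 0.41)/0.0144 = 3220 days (vs. the pure-advection estimate x/v = 3250 d).

3220 days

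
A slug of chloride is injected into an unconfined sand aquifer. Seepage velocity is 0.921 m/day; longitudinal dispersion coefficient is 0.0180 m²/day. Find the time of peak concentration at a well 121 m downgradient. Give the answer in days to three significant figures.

131 days

For the 1D instantaneous-source solution, setting ∂C/∂t = 0 at fixed x gives v²t² + 2Dt − x² = 0, so t = (√(D² + v²x²) − D)/v².
√(D² + v²x²) = √(0.0180² + 0.921² × 121²) = 111.4; v² = 0.848241.
t = (111.4 − 0.0180)/0.848241 = 131 days (vs. the pure-advection estimate x/v = 131 d).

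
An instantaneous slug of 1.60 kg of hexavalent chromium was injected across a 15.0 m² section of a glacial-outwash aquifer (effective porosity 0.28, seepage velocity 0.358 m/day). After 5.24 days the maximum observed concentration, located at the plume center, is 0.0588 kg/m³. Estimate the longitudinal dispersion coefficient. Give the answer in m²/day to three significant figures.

At the plume center C_max = M/(n_e·A·√(4πDt)), so D = M²/(4πt·(n_e·A·C_max)²).
n_e·A·C_max = 0.28 × 15.0 × 0.0588 = 0.2470 kg/m.
D = 1.60²/(4π × 5.24 × 0.2470²) = 0.637 m²/day.

0.637 m²/day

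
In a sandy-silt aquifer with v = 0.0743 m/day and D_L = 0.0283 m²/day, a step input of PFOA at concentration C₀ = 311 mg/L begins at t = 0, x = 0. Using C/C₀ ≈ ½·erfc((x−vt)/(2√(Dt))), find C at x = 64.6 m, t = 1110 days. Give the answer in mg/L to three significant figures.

For a continuous step input, C/C₀ ≈ ½·erfc((x−vt)/(2√(Dt))).
vt = 0.0743 × 1110 = 82.473 m and 2√(Dt) = 2√(0.0283 × 1110) = 11.21 m.
Argument (x−vt)/(2√(Dt)) = (64.6 − 82.473)/11.21 = -1.594; ½·erfc(-1.594) = 0.9879.
C = 311 × 0.9879 = 307 mg/L.

307 mg/L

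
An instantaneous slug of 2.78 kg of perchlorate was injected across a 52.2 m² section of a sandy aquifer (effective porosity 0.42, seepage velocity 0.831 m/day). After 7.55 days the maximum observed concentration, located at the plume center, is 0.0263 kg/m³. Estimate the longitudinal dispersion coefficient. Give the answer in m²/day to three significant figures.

0.245 m²/day

At the plume center C_max = M/(n_e·A·√(4πDt)), so D = M²/(4πt·(n_e·A·C_max)²).
n_e·A·C_max = 0.42 × 52.2 × 0.0263 = 0.5766 kg/m.
D = 2.78²/(4π × 7.55 × 0.5766²) = 0.245 m²/day.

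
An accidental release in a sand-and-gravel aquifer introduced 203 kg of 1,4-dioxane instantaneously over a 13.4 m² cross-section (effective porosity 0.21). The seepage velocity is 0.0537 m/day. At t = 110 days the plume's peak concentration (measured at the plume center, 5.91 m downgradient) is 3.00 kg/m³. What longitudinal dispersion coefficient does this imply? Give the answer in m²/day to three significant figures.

0.418 m²/day

At the plume center C_max = M/(n_e·A·√(4πDt)), so D = M²/(4πt·(n_e·A·C_max)²).
n_e·A·C_max = 0.21 × 13.4 × 3.00 = 8.442 kg/m.
D = 203²/(4π × 110 × 8.442²) = 0.418 m²/day.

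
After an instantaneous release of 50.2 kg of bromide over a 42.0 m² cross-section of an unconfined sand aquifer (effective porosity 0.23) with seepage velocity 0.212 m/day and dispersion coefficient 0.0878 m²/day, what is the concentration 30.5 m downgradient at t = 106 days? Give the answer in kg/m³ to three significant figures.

For an instantaneous plane source, C(x,t) = M/(n_e·A·√(4πDt)) · exp(−(x−vt)²/(4Dt)), with n_e·A the pore (flow) area.
Plume center vt = 0.212 × 106 = 22.472 m, so the well at 30.5 m is 8.028 m downgradient of the peak.
√(4πDt) = 10.81 m, giving peak height M/(n_e·A·√(4πDt)) = 50.2/(0.23 × 42.0 × 10.81) = 0.4807 kg/m³.
(x−vt)²/(4Dt) = (8.028)²/(4 × 0.0878 × 106) = 1.731; exp(−1.731) = 0.1771.
C = 0.4807 × 0.1771 = 0.0851 kg/m³.

0.0851 kg/m³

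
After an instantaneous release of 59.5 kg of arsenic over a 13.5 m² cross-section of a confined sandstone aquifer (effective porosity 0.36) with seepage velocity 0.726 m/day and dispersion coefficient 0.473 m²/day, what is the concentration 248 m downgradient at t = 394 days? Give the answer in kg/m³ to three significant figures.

0.0363 kg/m³

For an instantaneous plane source, C(x,t) = M/(n_e·A·√(4πDt)) · exp(−(x−vt)²/(4Dt)), with n_e·A the pore (flow) area.
Plume center vt = 0.726 × 394 = 286.044 m, so the well at 248 m is 38.044 m upgradient of the peak.
√(4πDt) = 48.39 m, giving peak height M/(n_e·A·√(4πDt)) = 59.5/(0.36 × 13.5 × 48.39) = 0.2530 kg/m³.
(x−vt)²/(4Dt) = (-38.044)²/(4 × 0.473 × 394) = 1.942; exp(−1.942) = 0.1434.
C = 0.2530 × 0.1434 = 0.0363 kg/m³.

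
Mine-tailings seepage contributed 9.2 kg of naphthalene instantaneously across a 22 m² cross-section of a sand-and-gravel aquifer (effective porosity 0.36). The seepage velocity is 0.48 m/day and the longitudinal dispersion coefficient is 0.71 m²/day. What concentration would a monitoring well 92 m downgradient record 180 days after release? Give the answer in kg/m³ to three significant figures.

For an instantaneous plane source, C(x,t) = M/(n_e·A·√(4πDt)) · exp(−(x−vt)²/(4Dt)), with n_e·A the pore (flow) area.
Plume center vt = 0.48 × 180 = 86.4 m, so the well at 92 m is 5.6 m downgradient of the peak.
√(4πDt) = 40.07 m, giving peak height M/(n_e·A·√(4πDt)) = 9.2/(0.36 × 22 × 40.07) = 0.02899 kg/m³.
(x−vt)²/(4Dt) = (5.6)²/(4 × 0.71 × 180) = 0.06135; exp(−0.06135) = 0.9405.
C = 0.02899 × 0.9405 = 0.0273 kg/m³.

0.0273 kg/m³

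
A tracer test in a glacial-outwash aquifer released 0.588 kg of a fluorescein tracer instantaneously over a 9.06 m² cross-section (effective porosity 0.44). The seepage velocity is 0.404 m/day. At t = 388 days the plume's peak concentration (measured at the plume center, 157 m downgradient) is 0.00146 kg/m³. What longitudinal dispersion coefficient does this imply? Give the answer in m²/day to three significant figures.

At the plume center C_max = M/(n_e·A·√(4πDt)), so D = M²/(4πt·(n_e·A·C_max)²).
n_e·A·C_max = 0.44 × 9.06 × 0.00146 = 0.005820 kg/m.
D = 0.588²/(4π × 388 × 0.005820²) = 2.09 m²/day.

2.09 m²/day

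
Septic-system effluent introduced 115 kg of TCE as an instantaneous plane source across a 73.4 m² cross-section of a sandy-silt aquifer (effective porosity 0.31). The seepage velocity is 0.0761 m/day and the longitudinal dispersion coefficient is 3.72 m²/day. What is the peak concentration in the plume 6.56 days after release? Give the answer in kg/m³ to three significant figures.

0.289 kg/m³

The peak of an instantaneous 1D plume sits at x = vt; there the Gaussian factor is 1 and C_max = M/(n_e·A·√(4πDt)), where n_e·A is the pore area the mass is dissolved in.
√(4πDt) = √(4π × 3.72 × 6.56) = 17.51 m, so C_max = 115/(0.31 × 73.4 × 17.51) = 0.289 kg/m³.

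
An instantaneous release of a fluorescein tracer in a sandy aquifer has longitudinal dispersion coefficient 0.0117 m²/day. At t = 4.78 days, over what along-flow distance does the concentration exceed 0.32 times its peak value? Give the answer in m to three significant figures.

The plume is Gaussian with σ = √(2Dt) = √(2 × 0.0117 × 4.78) = 0.3344 m.
C/C_peak = exp(−Δx²/(2σ²)) = 0.32 ⇒ Δx = σ·√(−2 ln 0.32) = 0.3344 × 1.510 = 0.5049 m.
Width = 2Δx = 1.01 m.

1.01 m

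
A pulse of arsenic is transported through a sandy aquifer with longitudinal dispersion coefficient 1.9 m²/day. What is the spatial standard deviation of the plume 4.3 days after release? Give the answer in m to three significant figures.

Dispersive spreading gives a Gaussian with σ² = 2Dt; advection only shifts the center.
σ = √(2 × 1.9 × 4.3) = 4.04 m.

4.04 m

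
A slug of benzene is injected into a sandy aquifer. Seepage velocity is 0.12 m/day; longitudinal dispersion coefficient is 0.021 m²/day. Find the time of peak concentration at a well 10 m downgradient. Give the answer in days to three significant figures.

81.9 days

For the 1D instantaneous-source solution, setting ∂C/∂t = 0 at fixed x gives v²t² + 2Dt − x² = 0, so t = (√(D² + v²x²) − D)/v².
√(D² + v²x²) = √(0.021² + 0.12² × 10²) = 1.200; v² = 0.0144.
t = (1.200 − 0.021)/0.0144 = 81.9 days (vs. the pure-advection estimate x/v = 83.3 d).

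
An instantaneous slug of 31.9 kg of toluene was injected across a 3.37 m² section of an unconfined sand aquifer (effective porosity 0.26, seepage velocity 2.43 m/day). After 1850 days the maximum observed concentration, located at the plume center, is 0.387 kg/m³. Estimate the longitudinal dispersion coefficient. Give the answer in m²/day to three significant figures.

At the plume center C_max = M/(n_e·A·√(4πDt)), so D = M²/(4πt·(n_e·A·C_max)²).
n_e·A·C_max = 0.26 × 3.37 × 0.387 = 0.3391 kg/m.
D = 31.9²/(4π × 1850 × 0.3391²) = 0.381 m²/day.

0.381 m²/day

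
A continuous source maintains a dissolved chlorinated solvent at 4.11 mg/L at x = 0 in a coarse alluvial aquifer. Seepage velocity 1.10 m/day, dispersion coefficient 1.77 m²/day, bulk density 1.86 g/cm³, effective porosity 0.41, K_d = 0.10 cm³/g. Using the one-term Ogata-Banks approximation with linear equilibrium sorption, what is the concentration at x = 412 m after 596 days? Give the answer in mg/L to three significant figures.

3.48 mg/L

Retardation factor R = 1 + ρ_b·K_d/n = 1 + 1.86 × 0.10/0.41 = 1.454.
Sorption retards both mechanisms: v_R = v/R = 0.7565 m/day, D_R = D/R = 1.217 m²/day.
v_R·t = 0.7565 × 596 = 450.874 m; 2√(D_R t) = 53.86 m; argument = (412 − 450.874)/53.86 = -0.7218.
C = C₀ × ½·erfc(-0.7218) = 4.11 × 0.8463 = 3.48 mg/L.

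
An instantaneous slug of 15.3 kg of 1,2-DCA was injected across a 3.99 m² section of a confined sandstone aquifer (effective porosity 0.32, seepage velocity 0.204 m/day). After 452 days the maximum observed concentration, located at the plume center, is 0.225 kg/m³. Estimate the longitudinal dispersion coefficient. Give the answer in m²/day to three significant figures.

0.499 m²/day

At the plume center C_max = M/(n_e·A·√(4πDt)), so D = M²/(4πt·(n_e·A·C_max)²).
n_e·A·C_max = 0.32 × 3.99 × 0.225 = 0.2873 kg/m.
D = 15.3²/(4π × 452 × 0.2873²) = 0.499 m²/day.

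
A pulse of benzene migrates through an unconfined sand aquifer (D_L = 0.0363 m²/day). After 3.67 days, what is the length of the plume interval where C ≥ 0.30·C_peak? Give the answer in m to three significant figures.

1.60 m

The plume is Gaussian with σ = √(2Dt) = √(2 × 0.0363 × 3.67) = 0.5162 m.
C/C_peak = exp(−Δx²/(2σ²)) = 0.30 ⇒ Δx = σ·√(−2 ln 0.30) = 0.5162 × 1.552 = 0.8011 m.
Width = 2Δx = 1.60 m.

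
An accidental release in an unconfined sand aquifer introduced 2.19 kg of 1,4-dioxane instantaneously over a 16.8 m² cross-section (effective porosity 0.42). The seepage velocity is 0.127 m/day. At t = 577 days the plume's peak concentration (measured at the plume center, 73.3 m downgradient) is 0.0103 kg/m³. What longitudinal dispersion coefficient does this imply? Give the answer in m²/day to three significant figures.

At the plume center C_max = M/(n_e·A·√(4πDt)), so D = M²/(4πt·(n_e·A·C_max)²).
n_e·A·C_max = 0.42 × 16.8 × 0.0103 = 0.07268 kg/m.
D = 2.19²/(4π × 577 × 0.07268²) = 0.125 m²/day.

0.125 m²/day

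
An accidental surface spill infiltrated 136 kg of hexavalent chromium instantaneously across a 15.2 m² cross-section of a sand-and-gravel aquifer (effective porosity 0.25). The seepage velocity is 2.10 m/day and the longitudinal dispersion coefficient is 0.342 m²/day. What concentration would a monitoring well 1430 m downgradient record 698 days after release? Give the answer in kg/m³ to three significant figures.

0.171 kg/m³

For an instantaneous plane source, C(x,t) = M/(n_e·A·√(4πDt)) · exp(−(x−vt)²/(4Dt)), with n_e·A the pore (flow) area.
Plume center vt = 2.10 × 698 = 1465.8 m, so the well at 1430 m is 35.8 m upgradient of the peak.
√(4πDt) = 54.77 m, giving peak height M/(n_e·A·√(4πDt)) = 136/(0.25 × 15.2 × 54.77) = 0.6535 kg/m³.
(x−vt)²/(4Dt) = (-35.8)²/(4 × 0.342 × 698) = 1.342; exp(−1.342) = 0.2613.
C = 0.6535 × 0.2613 = 0.171 kg/m³.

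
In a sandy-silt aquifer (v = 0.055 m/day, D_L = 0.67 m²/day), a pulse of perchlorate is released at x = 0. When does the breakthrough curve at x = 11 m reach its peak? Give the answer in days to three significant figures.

76.9 days

For the 1D instantaneous-source solution, setting ∂C/∂t = 0 at fixed x gives v²t² + 2Dt − x² = 0, so t = (√(D² + v²x²) − D)/v².
√(D² + v²x²) = √(0.67² + 0.055² × 11²) = 0.9027; v² = 0.003025.
t = (0.9027 − 0.67)/0.003025 = 76.9 days (vs. the pure-advection estimate x/v = 200 d).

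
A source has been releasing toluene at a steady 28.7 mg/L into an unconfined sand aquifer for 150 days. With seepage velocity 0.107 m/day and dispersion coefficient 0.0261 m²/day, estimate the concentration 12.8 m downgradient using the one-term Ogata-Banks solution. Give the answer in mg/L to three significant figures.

For a continuous step input, C/C₀ ≈ ½·erfc((x−vt)/(2√(Dt))).
vt = 0.107 × 150 = 16.05 m and 2√(Dt) = 2√(0.0261 × 150) = 3.957 m.
Argument (x−vt)/(2√(Dt)) = (12.8 − 16.05)/3.957 = -0.8213; ½·erfc(-0.8213) = 0.8773.
C = 28.7 × 0.8773 = 25.2 mg/L.

25.2 mg/L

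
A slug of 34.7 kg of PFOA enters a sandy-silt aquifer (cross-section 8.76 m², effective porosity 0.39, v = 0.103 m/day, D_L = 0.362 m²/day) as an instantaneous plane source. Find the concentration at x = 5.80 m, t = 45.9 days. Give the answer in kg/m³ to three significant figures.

For an instantaneous plane source, C(x,t) = M/(n_e·A·√(4πDt)) · exp(−(x−vt)²/(4Dt)), with n_e·A the pore (flow) area.
Plume center vt = 0.103 × 45.9 = 4.7277 m, so the well at 5.80 m is 1.0723 m downgradient of the peak.
√(4πDt) = 14.45 m, giving peak height M/(n_e·A·√(4πDt)) = 34.7/(0.39 × 8.76 × 14.45) = 0.7029 kg/m³.
(x−vt)²/(4Dt) = (1.0723)²/(4 × 0.362 × 45.9) = 0.01730; exp(−0.01730) = 0.9828.
C = 0.7029 × 0.9828 = 0.691 kg/m³.

0.691 kg/m³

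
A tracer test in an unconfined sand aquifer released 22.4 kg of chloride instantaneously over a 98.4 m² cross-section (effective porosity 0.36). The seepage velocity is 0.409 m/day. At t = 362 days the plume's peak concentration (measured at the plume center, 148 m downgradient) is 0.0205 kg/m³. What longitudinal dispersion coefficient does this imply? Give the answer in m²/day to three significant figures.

At the plume center C_max = M/(n_e·A·√(4πDt)), so D = M²/(4πt·(n_e·A·C_max)²).
n_e·A·C_max = 0.36 × 98.4 × 0.0205 = 0.7262 kg/m.
D = 22.4²/(4π × 362 × 0.7262²) = 0.209 m²/day.

0.209 m²/day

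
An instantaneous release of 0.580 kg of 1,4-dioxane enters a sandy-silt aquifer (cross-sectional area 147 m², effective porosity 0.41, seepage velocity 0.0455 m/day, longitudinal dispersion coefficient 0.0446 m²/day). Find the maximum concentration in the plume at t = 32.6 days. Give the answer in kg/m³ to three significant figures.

The peak of an instantaneous 1D plume sits at x = vt; there the Gaussian factor is 1 and C_max = M/(n_e·A·√(4πDt)), where n_e·A is the pore area the mass is dissolved in.
√(4πDt) = √(4π × 0.0446 × 32.6) = 4.274 m, so C_max = 0.580/(0.41 × 147 × 4.274) = 0.00225 kg/m³.

0.00225 kg/m³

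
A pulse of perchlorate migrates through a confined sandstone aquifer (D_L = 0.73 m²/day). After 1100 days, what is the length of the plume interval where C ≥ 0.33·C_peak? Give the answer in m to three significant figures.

119 m

The plume is Gaussian with σ = √(2Dt) = √(2 × 0.73 × 1100) = 40.07 m.
C/C_peak = exp(−Δx²/(2σ²)) = 0.33 ⇒ Δx = σ·√(−2 ln 0.33) = 40.07 × 1.489 = 59.66 m.
Width = 2Δx = 119 m.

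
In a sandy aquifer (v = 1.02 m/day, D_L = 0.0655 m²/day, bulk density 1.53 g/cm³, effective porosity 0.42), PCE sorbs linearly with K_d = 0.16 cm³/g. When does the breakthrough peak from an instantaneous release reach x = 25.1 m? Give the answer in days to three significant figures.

38.9 days

Retardation factor R = 1 + ρ_b·K_d/n = 1 + 1.53 × 0.16/0.42 = 1.583.
Sorption retards both mechanisms: v_R = v/R = 0.6443 m/day, D_R = D/R = 0.04138 m²/day.
Peak time from v_R²t² + 2D_R t − x² = 0: t = (√(D_R² + v_R²x²) − D_R)/v_R².
√(D_R² + v_R²x²) = √(0.04138² + 0.6443² × 25.1²) = 16.17; v_R² = 0.4151.
t = (16.17 − 0.04138)/0.4151 = 38.9 days.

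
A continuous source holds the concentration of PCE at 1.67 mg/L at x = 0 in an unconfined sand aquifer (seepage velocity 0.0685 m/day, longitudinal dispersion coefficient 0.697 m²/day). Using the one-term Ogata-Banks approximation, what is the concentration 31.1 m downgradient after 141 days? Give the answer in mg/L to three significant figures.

For a continuous step input, C/C₀ ≈ ½·erfc((x−vt)/(2√(Dt))).
vt = 0.0685 × 141 = 9.6585 m and 2√(Dt) = 2√(0.697 × 141) = 19.83 m.
Argument (x−vt)/(2√(Dt)) = (31.1 − 9.6585)/19.83 = 1.081; ½·erfc(1.081) = 0.06316.
C = 1.67 × 0.06316 = 0.105 mg/L.

0.105 mg/L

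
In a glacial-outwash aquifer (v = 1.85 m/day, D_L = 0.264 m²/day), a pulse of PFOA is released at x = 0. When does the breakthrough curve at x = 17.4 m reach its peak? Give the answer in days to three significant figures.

9.33 days

For the 1D instantaneous-source solution, setting ∂C/∂t = 0 at fixed x gives v²t² + 2Dt − x² = 0, so t = (√(D² + v²x²) − D)/v².
√(D² + v²x²) = √(0.264² + 1.85² × 17.4²) = 32.19; v² = 3.4225.
t = (32.19 − 0.264)/3.4225 = 9.33 days (vs. the pure-advection estimate x/v = 9.41 d).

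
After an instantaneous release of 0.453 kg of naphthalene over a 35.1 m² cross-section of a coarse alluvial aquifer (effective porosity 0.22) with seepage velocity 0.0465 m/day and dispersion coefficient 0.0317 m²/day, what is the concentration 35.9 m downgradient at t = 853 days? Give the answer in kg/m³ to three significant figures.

0.00279 kg/m³

For an instantaneous plane source, C(x,t) = M/(n_e·A·√(4πDt)) · exp(−(x−vt)²/(4Dt)), with n_e·A the pore (flow) area.
Plume center vt = 0.0465 × 853 = 39.6645 m, so the well at 35.9 m is 3.7645 m upgradient of the peak.
√(4πDt) = 18.43 m, giving peak height M/(n_e·A·√(4πDt)) = 0.453/(0.22 × 35.1 × 18.43) = 0.003183 kg/m³.
(x−vt)²/(4Dt) = (-3.7645)²/(4 × 0.0317 × 853) = 0.1310; exp(−0.1310) = 0.8772.
C = 0.003183 × 0.8772 = 0.00279 kg/m³.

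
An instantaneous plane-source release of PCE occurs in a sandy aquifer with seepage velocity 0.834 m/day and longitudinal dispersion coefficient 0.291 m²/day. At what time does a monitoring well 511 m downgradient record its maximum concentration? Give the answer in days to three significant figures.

612 days

For the 1D instantaneous-source solution, setting ∂C/∂t = 0 at fixed x gives v²t² + 2Dt − x² = 0, so t = (√(D² + v²x²) − D)/v².
√(D² + v²x²) = √(0.291² + 0.834² × 511²) = 426.2; v² = 0.695556.
t = (426.2 − 0.291)/0.695556 = 612 days (vs. the pure-advection estimate x/v = 613 d).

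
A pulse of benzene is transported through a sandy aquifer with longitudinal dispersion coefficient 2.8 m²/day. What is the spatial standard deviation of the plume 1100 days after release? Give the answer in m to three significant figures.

Dispersive spreading gives a Gaussian with σ² = 2Dt; advection only shifts the center.
σ = √(2 × 2.8 × 1100) = 78.5 m.

78.5 m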